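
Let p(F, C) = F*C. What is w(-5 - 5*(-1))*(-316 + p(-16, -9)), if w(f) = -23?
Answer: 3956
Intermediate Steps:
p(F, C) = C*F
w(-5 - 5*(-1))*(-316 + p(-16, -9)) = -23*(-316 - 9*(-16)) = -23*(-316 + 144) = -23*(-172) = 3956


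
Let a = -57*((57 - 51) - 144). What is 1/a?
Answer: 1/7866 ≈ 0.00012713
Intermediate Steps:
a = 7866 (a = -57*(6 - 144) = -57*(-138) = 7866)
1/a = 1/7866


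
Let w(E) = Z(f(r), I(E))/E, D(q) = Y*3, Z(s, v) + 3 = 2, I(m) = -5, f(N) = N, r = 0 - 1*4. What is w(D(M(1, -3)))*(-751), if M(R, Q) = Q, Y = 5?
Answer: 751/15 ≈ 50.067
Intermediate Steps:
r = -4 (r = 0 - 4 = -4)
Z(s, v) = -1 (Z(s, v) = -3 + 2 = -1)
D(q) = 15 (D(q) = 5*3 = 15)
w(E) = -1/E
w(D(M(1, -3)))*(-751) = -1/15*(-751) = 751/15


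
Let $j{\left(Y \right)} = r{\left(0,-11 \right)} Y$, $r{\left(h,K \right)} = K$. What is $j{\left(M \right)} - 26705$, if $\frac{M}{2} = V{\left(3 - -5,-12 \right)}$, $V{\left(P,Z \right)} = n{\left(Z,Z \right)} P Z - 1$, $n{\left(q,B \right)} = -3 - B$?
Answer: $-7675$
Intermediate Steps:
$V{\left(P,Z \right)} = -1 + P Z \left(-3 - Z\right)$ ($V{\left(P,Z \right)} = \left(-3 - Z\right) P Z - 1 = P \left(-3 - Z\right) Z - 1 = P Z \left(-3 - Z\right) - 1 = -1 + P Z \left(-3 - Z\right)$)
$M = -1730$ ($M = 2 \left(-1 - \left(3 - -5\right) \left(-12\right) \left(3 - 12\right)\right) = 2 \left(-1 - \left(3 + 5\right) \left(-12\right) \left(-9\right)\right) = 2 \left(-1 - 8 \left(-12\right) \left(-9\right)\right) = 2 \left(-1 - 864\right) = 2 \left(-865\right) = -1730$)
$j{\left(Y \right)} = - 11 Y$
$j{\left(M \right)} - 26705 = \left(-11\right) \left(-1730\right) - 26705 = 19030 - 26705 = -7675$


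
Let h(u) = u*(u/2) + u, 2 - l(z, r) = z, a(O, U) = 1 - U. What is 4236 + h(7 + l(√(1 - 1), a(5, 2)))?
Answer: 8571/2 ≈ 4285.5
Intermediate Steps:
l(z, r) = 2 - z
h(u) = u + u²/2 (h(u) = u*(u*(½)) + u = u*(u/2) + u = u²/2 + u = u + u²/2)
4236 + h(7 + l(√(1 - 1), a(5, 2))) = 4236 + (7 + (2 - √(1 - 1)))*(2 + (7 + (2 - √(1 - 1))))/2 = 4236 + (7 + (2 - √0))*(2 + (7 + (2 - √0)))/2 = 4236 + (7 + (2 - 1*0))*(2 + (7 + (2 - 1*0)))/2 = 4236 + (7 + (2 + 0))*(2 + (7 + (2 + 0)))/2 = 4236 + (7 + 2)*(2 + (7 + 2))/2 = 4236 + (½)*9*(2 + 9) = 4236 + (½)*9*11 = 4236 + 99/2 = 8571/2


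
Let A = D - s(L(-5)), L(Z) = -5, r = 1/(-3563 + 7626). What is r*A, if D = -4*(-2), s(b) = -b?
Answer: 3/4063 ≈ 0.00073837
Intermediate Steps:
r = 1/4063 ≈ 0.00024612
D = 8
A = 3 (A = 8 - (-1)*(-5) = 8 - 1*5 = 8 - 5 = 3)
r*A = (1/4063)*3 = 3/4063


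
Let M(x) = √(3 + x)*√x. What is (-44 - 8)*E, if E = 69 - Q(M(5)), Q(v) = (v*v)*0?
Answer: -3588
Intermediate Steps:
M(x) = √x*√(3 + x)
Q(v) = 0 (Q(v) = v²*0 = 0)
E = 69 (E = 69 - 1*0 = 69 + 0 = 69)
(-44 - 8)*E = (-44 - 8)*69 = -52*69 = -3588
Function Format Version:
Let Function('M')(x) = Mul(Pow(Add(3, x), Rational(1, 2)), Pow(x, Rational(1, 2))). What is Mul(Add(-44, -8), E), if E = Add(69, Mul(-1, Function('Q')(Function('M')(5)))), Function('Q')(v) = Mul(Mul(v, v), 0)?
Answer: -3588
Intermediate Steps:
Function('M')(x) = Mul(Pow(x, Rational(1, 2)), Pow(Add(3, x), Rational(1, 2)))
Function('Q')(v) = 0 (Function('Q')(v) = Mul(Pow(v, 2), 0) = 0)
E = 69 (E = Add(69, Mul(-1, 0)) = Add(69, 0) = 69)
Mul(Add(-44, -8), E) = Mul(Add(-44, -8), 69) = Mul(-52, 69) = -3588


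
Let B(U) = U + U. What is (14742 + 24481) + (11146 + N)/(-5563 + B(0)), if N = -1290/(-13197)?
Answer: 959801986367/24471637 ≈ 39221.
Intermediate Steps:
B(U) = 2*U
N = 430/4399 (N = -1290*(-1/13197) = 430/4399 ≈ 0.097749)
(14742 + 24481) + (11146 + N)/(-5563 + B(0)) = (14742 + 24481) + (11146 + 430/4399)/(-5563 + 2*0) = 39223 + 49031684/(4399*(-5563 + 0)) = 39223 + (49031684/4399)/(-5563) = 39223 + (49031684/4399)*(-1/5563) = 39223 - 49031684/24471637 = 959801986367/24471637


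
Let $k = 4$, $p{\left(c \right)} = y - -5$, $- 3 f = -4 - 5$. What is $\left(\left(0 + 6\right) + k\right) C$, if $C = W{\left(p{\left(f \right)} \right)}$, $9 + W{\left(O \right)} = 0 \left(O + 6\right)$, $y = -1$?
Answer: $-90$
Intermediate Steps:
$f = 3$ ($f = - \frac{-4 - 5}{3} = \left(- \frac{1}{3}\right) \left(-9\right) = 3$)
$p{\left(c \right)} = 4$ ($p{\left(c \right)} = -1 - -5 = -1 + 5 = 4$)
$W{\left(O \right)} = -9$ ($W{\left(O \right)} = -9 + 0 \left(O + 6\right) = -9 + 0 \left(6 + O\right) = -9 + 0 = -9$)
$C = -9$
$\left(\left(0 + 6\right) + k\right) C = \left(\left(0 + 6\right) + 4\right) \left(-9\right) = \left(6 + 4\right) \left(-9\right) = 10 \left(-9\right) = -90$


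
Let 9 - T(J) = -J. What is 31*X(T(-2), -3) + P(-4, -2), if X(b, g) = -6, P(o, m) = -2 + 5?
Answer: -183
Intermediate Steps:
T(J) = 9 + J (T(J) = 9 - (-1)*J = 9 + J)
P(o, m) = 3
31*X(T(-2), -3) + P(-4, -2) = 31*(-6) + 3 = -186 + 3 = -183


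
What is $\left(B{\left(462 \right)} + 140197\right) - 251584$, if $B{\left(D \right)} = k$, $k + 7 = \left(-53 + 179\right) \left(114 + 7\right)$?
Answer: $-96148$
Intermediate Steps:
$k = 15239$ ($k = -7 + \left(-53 + 179\right) \left(114 + 7\right) = -7 + 126 \cdot 121 = -7 + 15246 = 15239$)
$B{\left(D \right)} = 15239$
$\left(B{\left(462 \right)} + 140197\right) - 251584 = \left(15239 + 140197\right) - 251584 = 155436 - 251584 = -96148$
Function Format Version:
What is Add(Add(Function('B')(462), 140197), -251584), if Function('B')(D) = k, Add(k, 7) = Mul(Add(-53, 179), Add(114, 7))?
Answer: -96148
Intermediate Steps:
k = 15239 (k = Add(-7, Mul(Add(-53, 179), Add(114, 7))) = Add(-7, Mul(126, 121)) = Add(-7, 15246) = 15239)
Function('B')(D) = 15239
Add(Add(Function('B')(462), 140197), -251584) = Add(Add(15239, 140197), -251584) = Add(155436, -251584) = -96148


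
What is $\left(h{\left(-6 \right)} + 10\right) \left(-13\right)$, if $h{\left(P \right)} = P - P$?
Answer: $-130$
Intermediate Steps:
$h{\left(P \right)} = 0$
$\left(h{\left(-6 \right)} + 10\right) \left(-13\right) = \left(0 + 10\right) \left(-13\right) = 10 \left(-13\right) = -130$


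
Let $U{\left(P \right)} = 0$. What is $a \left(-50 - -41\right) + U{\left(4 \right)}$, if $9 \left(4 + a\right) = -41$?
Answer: $77$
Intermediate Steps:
$a = - \frac{77}{9}$ ($a = -4 + \frac{1}{9} \left(-41\right) = -4 - \frac{41}{9} = - \frac{77}{9} \approx -8.5556$)
$a \left(-50 - -41\right) + U{\left(4 \right)} = - \frac{77 \left(-50 - -41\right)}{9} + 0 = - \frac{77 \left(-50 + 41\right)}{9} + 0 = \left(- \frac{77}{9}\right) \left(-9\right) + 0 = 77 + 0 = 77$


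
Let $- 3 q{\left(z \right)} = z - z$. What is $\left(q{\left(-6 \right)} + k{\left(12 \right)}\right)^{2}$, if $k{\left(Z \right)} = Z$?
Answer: $144$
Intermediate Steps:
$q{\left(z \right)} = 0$ ($q{\left(z \right)} = - \frac{z - z}{3} = \left(- \frac{1}{3}\right) 0 = 0$)
$\left(q{\left(-6 \right)} + k{\left(12 \right)}\right)^{2} = \left(0 + 12\right)^{2} = 12^{2} = 144$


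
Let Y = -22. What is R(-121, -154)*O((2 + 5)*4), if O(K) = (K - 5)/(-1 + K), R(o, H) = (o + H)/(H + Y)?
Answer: 575/432 ≈ 1.3310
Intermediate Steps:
R(o, H) = (H + o)/(-22 + H) (R(o, H) = (o + H)/(H - 22) = (H + o)/(-22 + H))
O(K) = (-5 + K)/(-1 + K)
R(-121, -154)*O((2 + 5)*4) = ((-154 - 121)/(-22 - 154))*((-5 + (2 + 5)*4)/(-1 + (2 + 5)*4)) = (-275/(-176))*((-5 + 7*4)/(-1 + 7*4)) = (-1/176*(-275))*((-5 + 28)/(-1 + 28)) = 25*(23/27)/16 = 25*((1/27)*23)/16 = (25/16)*(23/27) = 575/432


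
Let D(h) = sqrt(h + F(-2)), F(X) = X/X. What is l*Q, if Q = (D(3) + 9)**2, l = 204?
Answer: 24684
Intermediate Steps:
F(X) = 1
D(h) = sqrt(1 + h) (D(h) = sqrt(h + 1) = sqrt(1 + h))
Q = 121 (Q = (sqrt(1 + 3) + 9)**2 = (sqrt(4) + 9)**2 = (2 + 9)**2 = 11**2 = 121)
l*Q = 204*121 = 24684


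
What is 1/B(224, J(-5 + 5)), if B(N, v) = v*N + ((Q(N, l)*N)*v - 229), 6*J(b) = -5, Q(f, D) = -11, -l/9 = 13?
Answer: 3/4913 ≈ 0.00061062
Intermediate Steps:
l = -117 (l = -9*13 = -117)
J(b) = -5/6 (J(b) = (1/6)*(-5) = -5/6)
B(N, v) = -229 - 10*N*v (B(N, v) = v*N + ((-11*N)*v - 229) = N*v + (-11*N*v - 229) = N*v + (-229 - 11*N*v) = -229 - 10*N*v)
1/B(224, J(-5 + 5)) = 1/(-229 - 10*224*(-5/6)) = 1/(-229 + 5600/3) = 1/(4913/3) = 3/4913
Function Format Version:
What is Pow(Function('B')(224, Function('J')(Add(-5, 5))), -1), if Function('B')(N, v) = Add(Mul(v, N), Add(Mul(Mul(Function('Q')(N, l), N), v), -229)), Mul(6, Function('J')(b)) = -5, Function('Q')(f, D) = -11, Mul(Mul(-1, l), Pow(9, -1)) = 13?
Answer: Rational(3, 4913) ≈ 0.00061062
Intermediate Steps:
l = -117 (l = Mul(-9, 13) = -117)
Function('J')(b) = Rational(-5, 6) (Function('J')(b) = Mul(Rational(1, 6), -5) = Rational(-5, 6))
Function('B')(N, v) = Add(-229, Mul(-10, N, v)) (Function('B')(N, v) = Add(Mul(v, N), Add(Mul(Mul(-11, N), v), -229)) = Add(Mul(N, v), Add(Mul(-11, N, v), -229)) = Add(Mul(N, v), Add(-229, Mul(-11, N, v))) = Add(-229, Mul(-10, N, v)))
Pow(Function('B')(224, Function('J')(Add(-5, 5))), -1) = Pow(Add(-229, Mul(-10, 224, Rational(-5, 6))), -1) = Pow(Add(-229, Rational(5600, 3)), -1) = Pow(Rational(4913, 3), -1) = Rational(3, 4913)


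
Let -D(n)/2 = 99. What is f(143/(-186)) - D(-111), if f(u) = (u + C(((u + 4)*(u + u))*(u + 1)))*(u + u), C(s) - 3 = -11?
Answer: 3658237/17298 ≈ 211.48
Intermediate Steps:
D(n) = -198 (D(n) = -2*99 = -198)
C(s) = -8 (C(s) = 3 - 11 = -8)
f(u) = 2*u*(-8 + u) (f(u) = (u - 8)*(u + u) = (-8 + u)*(2*u) = 2*u*(-8 + u))
f(143/(-186)) - D(-111) = 2*(143/(-186))*(-8 + 143/(-186)) - 1*(-198) = 2*(143*(-1/186))*(-8 + 143*(-1/186)) + 198 = 2*(-143/186)*(-8 - 143/186) + 198 = 2*(-143/186)*(-1631/186) + 198 = 233233/17298 + 198 = 3658237/17298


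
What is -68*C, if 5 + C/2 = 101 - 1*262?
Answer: 22576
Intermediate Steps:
C = -332 (C = -10 + 2*(101 - 1*262) = -10 + 2*(101 - 262) = -10 + 2*(-161) = -10 - 322 = -332)
-68*C = -68*(-332) = 22576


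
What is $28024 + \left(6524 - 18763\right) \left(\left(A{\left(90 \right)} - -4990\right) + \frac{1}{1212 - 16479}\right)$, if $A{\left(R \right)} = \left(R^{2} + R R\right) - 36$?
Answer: $- \frac{3952256551555}{15267} \approx -2.5888 \cdot 10^{8}$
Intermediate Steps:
$A{\left(R \right)} = -36 + 2 R^{2}$ ($A{\left(R \right)} = \left(R^{2} + R^{2}\right) - 36 = 2 R^{2} - 36 = -36 + 2 R^{2}$)
$28024 + \left(6524 - 18763\right) \left(\left(A{\left(90 \right)} - -4990\right) + \frac{1}{1212 - 16479}\right) = 28024 + \left(6524 - 18763\right) \left(\left(\left(-36 + 2 \cdot 90^{2}\right) - -4990\right) + \frac{1}{1212 - 16479}\right) = 28024 - 12239 \left(\left(\left(-36 + 2 \cdot 8100\right) + 4990\right) + \frac{1}{-15267}\right) = 28024 - 12239 \left(\left(\left(-36 + 16200\right) + 4990\right) - \frac{1}{15267}\right) = 28024 - 12239 \left(\left(16164 + 4990\right) - \frac{1}{15267}\right) = 28024 - 12239 \left(21154 - \frac{1}{15267}\right) = 28024 - \frac{3952684393963}{15267} = - \frac{3952256551555}{15267}$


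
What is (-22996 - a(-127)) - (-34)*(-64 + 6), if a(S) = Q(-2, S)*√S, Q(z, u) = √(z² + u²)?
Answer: -24968 - I*√2048891 ≈ -24968.0 - 1431.4*I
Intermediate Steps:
Q(z, u) = √(u² + z²)
a(S) = √S*√(4 + S²) (a(S) = √(S² + (-2)²)*√S = √(S² + 4)*√S = √(4 + S²)*√S = √S*√(4 + S²))
(-22996 - a(-127)) - (-34)*(-64 + 6) = (-22996 - √(-127)*√(4 + (-127)²)) - (-34)*(-64 + 6) = (-22996 - I*√127*√(4 + 16129)) - (-34)*(-58) = (-22996 - I*√127*√16133) - 1*1972 = (-22996 - I*√2048891) - 1972 = -24968 - I*√2048891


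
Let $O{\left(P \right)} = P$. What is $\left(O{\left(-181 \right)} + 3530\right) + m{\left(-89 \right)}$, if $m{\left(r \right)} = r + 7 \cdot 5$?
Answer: $3295$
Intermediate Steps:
$m{\left(r \right)} = 35 + r$ ($m{\left(r \right)} = r + 35 = 35 + r$)
$\left(O{\left(-181 \right)} + 3530\right) + m{\left(-89 \right)} = \left(-181 + 3530\right) + \left(35 - 89\right) = 3349 - 54 = 3295$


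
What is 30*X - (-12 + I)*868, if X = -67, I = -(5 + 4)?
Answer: 16218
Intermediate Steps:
I = -9 (I = -1*9 = -9)
30*X - (-12 + I)*868 = 30*(-67) - (-12 - 9)*868 = -2010 - (-21)*868 = -2010 - 1*(-18228) = -2010 + 18228 = 16218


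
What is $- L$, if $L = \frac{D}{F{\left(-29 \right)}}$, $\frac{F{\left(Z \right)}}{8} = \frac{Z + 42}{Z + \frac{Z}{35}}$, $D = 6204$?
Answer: $\frac{809622}{455} \approx 1779.4$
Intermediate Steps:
$F{\left(Z \right)} = \frac{70 \left(42 + Z\right)}{9 Z}$ ($F{\left(Z \right)} = 8 \frac{Z + 42}{Z + \frac{Z}{35}} = 8 \frac{42 + Z}{Z + Z \frac{1}{35}} = 8 \frac{42 + Z}{Z + \frac{Z}{35}} = 8 \frac{42 + Z}{\frac{36}{35} Z} = 8 \left(42 + Z\right) \frac{35}{36 Z} = 8 \frac{35 \left(42 + Z\right)}{36 Z} = \frac{70 \left(42 + Z\right)}{9 Z}$)
$L = - \frac{809622}{455}$ ($L = \frac{6204}{\frac{70}{9} \frac{1}{-29} \left(42 - 29\right)} = \frac{6204}{\frac{70}{9} \left(- \frac{1}{29}\right) 13} = \frac{6204}{- \frac{910}{261}} = 6204 \left(- \frac{261}{910}\right) = - \frac{809622}{455} \approx -1779.4$)
$- L = \left(-1\right) \left(- \frac{809622}{455}\right) = \frac{809622}{455}$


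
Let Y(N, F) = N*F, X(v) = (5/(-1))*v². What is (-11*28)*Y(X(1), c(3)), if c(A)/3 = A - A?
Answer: 0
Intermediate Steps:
c(A) = 0 (c(A) = 3*(A - A) = 3*0 = 0)
X(v) = -5*v² (X(v) = (5*(-1))*v² = -5*v²)
Y(N, F) = F*N
(-11*28)*Y(X(1), c(3)) = (-11*28)*(0*(-5*1²)) = -0*(-5*1) = -0*(-5) = -308*0 = 0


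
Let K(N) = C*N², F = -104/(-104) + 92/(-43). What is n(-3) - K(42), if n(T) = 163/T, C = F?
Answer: 252299/129 ≈ 1955.8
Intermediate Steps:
F = -49/43 (F = -104*(-1/104) + 92*(-1/43) = 1 - 92/43 = -49/43 ≈ -1.1395)
C = -49/43 ≈ -1.1395
K(N) = -49*N²/43
n(-3) - K(42) = 163/(-3) - (-49)*42²/43 = 163*(-⅓) - (-49)*1764/43 = -163/3 - 1*(-86436/43) = -163/3 + 86436/43 = 252299/129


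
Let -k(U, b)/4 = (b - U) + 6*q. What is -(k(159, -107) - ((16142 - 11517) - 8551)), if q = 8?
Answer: -4798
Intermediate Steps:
k(U, b) = -192 - 4*b + 4*U (k(U, b) = -4*((b - U) + 6*8) = -4*((b - U) + 48) = -4*(48 + b - U) = -192 - 4*b + 4*U)
-(k(159, -107) - ((16142 - 11517) - 8551)) = -((-192 - 4*(-107) + 4*159) - ((16142 - 11517) - 8551)) = -((-192 + 428 + 636) - (4625 - 8551)) = -(872 - 1*(-3926)) = -(872 + 3926) = -1*4798 = -4798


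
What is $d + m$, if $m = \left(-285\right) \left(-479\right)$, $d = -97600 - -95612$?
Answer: $134527$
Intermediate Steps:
$d = -1988$ ($d = -97600 + 95612 = -1988$)
$m = 136515$
$d + m = -1988 + 136515 = 134527$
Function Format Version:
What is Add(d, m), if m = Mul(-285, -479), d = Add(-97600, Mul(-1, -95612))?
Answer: 134527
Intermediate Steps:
d = -1988 (d = Add(-97600, 95612) = -1988)
m = 136515
Add(d, m) = Add(-1988, 136515) = 134527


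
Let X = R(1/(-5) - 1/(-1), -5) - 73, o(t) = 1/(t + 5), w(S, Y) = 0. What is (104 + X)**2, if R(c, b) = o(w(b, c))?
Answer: 24336/25 ≈ 973.44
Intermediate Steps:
o(t) = 1/(5 + t)
R(c, b) = 1/5 (R(c, b) = 1/(5 + 0) = 1/5)
X = -364/5 (X = 1/5 - 73 = -364/5 ≈ -72.800)
(104 + X)**2 = (104 - 364/5)**2 = (156/5)**2 = 24336/25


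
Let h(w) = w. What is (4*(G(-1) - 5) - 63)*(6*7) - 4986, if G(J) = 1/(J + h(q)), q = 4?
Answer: -8416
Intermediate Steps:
G(J) = 1/(4 + J) (G(J) = 1/(J + 4) = 1/(4 + J))
(4*(G(-1) - 5) - 63)*(6*7) - 4986 = (4*(1/(4 - 1) - 5) - 63)*(6*7) - 4986 = (4*(1/3 - 5) - 63)*42 - 4986 = (4*(⅓ - 5) - 63)*42 - 4986 = (4*(-14/3) - 63)*42 - 4986 = (-56/3 - 63)*42 - 4986 = -245/3*42 - 4986 = -3430 - 4986 = -8416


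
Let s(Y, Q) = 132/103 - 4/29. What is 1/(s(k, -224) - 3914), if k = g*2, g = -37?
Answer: -2987/11687702 ≈ -0.00025557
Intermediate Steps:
k = -74 (k = -37*2 = -74)
s(Y, Q) = 3416/2987 (s(Y, Q) = 132*(1/103) - 4*1/29 = 132/103 - 4/29 = 3416/2987)
1/(s(k, -224) - 3914) = 1/(3416/2987 - 3914) = 1/(-11687702/2987) = -2987/11687702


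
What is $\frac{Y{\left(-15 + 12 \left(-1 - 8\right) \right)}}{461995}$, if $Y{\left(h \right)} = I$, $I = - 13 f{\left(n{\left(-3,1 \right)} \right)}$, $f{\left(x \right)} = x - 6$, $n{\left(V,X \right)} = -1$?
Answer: $\frac{91}{461995} \approx 0.00019697$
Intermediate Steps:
$f{\left(x \right)} = -6 + x$ ($f{\left(x \right)} = x - 6 = -6 + x$)
$I = 91$ ($I = - 13 \left(-6 - 1\right) = \left(-13\right) \left(-7\right) = 91$)
$Y{\left(h \right)} = 91$
$\frac{Y{\left(-15 + 12 \left(-1 - 8\right) \right)}}{461995} = \frac{91}{461995}$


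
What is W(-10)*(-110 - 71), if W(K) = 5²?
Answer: -4525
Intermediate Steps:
W(K) = 25
W(-10)*(-110 - 71) = 25*(-110 - 71) = 25*(-181) = -4525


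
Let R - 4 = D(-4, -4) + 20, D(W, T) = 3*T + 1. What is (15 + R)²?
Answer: 784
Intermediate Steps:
D(W, T) = 1 + 3*T
R = 13 (R = 4 + ((1 + 3*(-4)) + 20) = 4 + ((1 - 12) + 20) = 4 + (-11 + 20) = 4 + 9 = 13)
(15 + R)² = (15 + 13)² = 28² = 784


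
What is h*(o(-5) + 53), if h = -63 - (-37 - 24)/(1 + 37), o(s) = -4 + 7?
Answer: -65324/19 ≈ -3438.1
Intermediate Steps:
o(s) = 3
h = -2333/38 (h = -63 - (-61)/38 = -63 - 1*(-61/38) = -63 + 61/38 = -2333/38 ≈ -61.395)
h*(o(-5) + 53) = -2333*(3 + 53)/38 = -2333/38*56 = -65324/19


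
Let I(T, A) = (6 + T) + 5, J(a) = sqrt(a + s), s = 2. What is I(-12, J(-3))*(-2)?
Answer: 2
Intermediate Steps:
J(a) = sqrt(2 + a) (J(a) = sqrt(a + 2) = sqrt(2 + a))
I(T, A) = 11 + T
I(-12, J(-3))*(-2) = (11 - 12)*(-2) = -1*(-2) = 2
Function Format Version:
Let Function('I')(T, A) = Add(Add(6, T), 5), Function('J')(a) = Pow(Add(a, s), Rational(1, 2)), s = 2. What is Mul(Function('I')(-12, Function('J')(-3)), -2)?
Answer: 2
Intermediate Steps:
Function('J')(a) = Pow(Add(2, a), Rational(1, 2)) (Function('J')(a) = Pow(Add(a, 2), Rational(1, 2)) = Pow(Add(2, a), Rational(1, 2)))
Function('I')(T, A) = Add(11, T)
Mul(Function('I')(-12, Function('J')(-3)), -2) = Mul(Add(11, -12), -2) = Mul(-1, -2) = 2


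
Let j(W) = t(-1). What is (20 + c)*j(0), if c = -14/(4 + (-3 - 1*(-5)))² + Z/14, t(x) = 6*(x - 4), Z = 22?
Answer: -13345/21 ≈ -635.48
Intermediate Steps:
t(x) = -24 + 6*x (t(x) = 6*(-4 + x) = -24 + 6*x)
j(W) = -30 (j(W) = -24 + 6*(-1) = -24 - 6 = -30)
c = 149/126 (c = -14/(4 + (-3 - 1*(-5)))² + 22/14 = -14/(4 + (-3 + 5))² + 22*(1/14) = -14/(4 + 2)² + 11/7 = -14/(6²) + 11/7 = -14/36 + 11/7 = -14*1/36 + 11/7 = -7/18 + 11/7 = 149/126 ≈ 1.1825)
(20 + c)*j(0) = (20 + 149/126)*(-30) = (2669/126)*(-30) = -13345/21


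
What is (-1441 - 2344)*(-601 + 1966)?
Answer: -5166525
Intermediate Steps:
(-1441 - 2344)*(-601 + 1966) = -3785*1365 = -5166525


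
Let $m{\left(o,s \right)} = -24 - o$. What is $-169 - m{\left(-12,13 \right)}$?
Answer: $-157$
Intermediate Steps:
$-169 - m{\left(-12,13 \right)} = -169 - \left(-24 - -12\right) = -169 - \left(-24 + 12\right) = -169 - -12 = -169 + 12 = -157$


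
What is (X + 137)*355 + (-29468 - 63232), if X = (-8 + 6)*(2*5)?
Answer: -51165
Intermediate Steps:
X = -20 (X = -2*10 = -20)
(X + 137)*355 + (-29468 - 63232) = (-20 + 137)*355 + (-29468 - 63232) = 117*355 - 92700 = 41535 - 92700 = -51165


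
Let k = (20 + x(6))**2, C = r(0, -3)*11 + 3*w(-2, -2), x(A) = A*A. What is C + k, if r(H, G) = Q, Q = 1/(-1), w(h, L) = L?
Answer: 3119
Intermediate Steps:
Q = -1
r(H, G) = -1
x(A) = A**2
C = -17 (C = -1*11 + 3*(-2) = -11 - 6 = -17)
k = 3136 (k = (20 + 6**2)**2 = (20 + 36)**2 = 56**2 = 3136)
C + k = -17 + 3136 = 3119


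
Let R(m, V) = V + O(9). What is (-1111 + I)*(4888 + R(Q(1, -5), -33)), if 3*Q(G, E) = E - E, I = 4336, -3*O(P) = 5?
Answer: 15652000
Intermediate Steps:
O(P) = -5/3 (O(P) = -⅓*5 = -5/3)
Q(G, E) = 0 (Q(G, E) = (E - E)/3 = (⅓)*0 = 0)
R(m, V) = -5/3 + V (R(m, V) = V - 5/3 = -5/3 + V)
(-1111 + I)*(4888 + R(Q(1, -5), -33)) = (-1111 + 4336)*(4888 + (-5/3 - 33)) = 3225*(4888 - 104/3) = 3225*(14560/3) = 15652000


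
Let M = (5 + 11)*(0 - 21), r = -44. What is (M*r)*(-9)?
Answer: -133056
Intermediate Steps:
M = -336 (M = 16*(-21) = -336)
(M*r)*(-9) = -336*(-44)*(-9) = 14784*(-9) = -133056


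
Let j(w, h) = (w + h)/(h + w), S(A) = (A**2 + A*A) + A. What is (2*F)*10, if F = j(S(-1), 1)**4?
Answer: 20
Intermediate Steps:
S(A) = A + 2*A**2 (S(A) = (A**2 + A**2) + A = 2*A**2 + A = A + 2*A**2)
j(w, h) = 1 (j(w, h) = (h + w)/(h + w) = 1)
F = 1 (F = 1**4 = 1)
(2*F)*10 = (2*1)*10 = 2*10 = 20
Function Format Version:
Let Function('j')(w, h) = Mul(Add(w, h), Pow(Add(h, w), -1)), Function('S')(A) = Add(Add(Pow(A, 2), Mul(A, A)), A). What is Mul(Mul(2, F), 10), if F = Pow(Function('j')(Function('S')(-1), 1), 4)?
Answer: 20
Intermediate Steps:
Function('S')(A) = Add(A, Mul(2, Pow(A, 2))) (Function('S')(A) = Add(Add(Pow(A, 2), Pow(A, 2)), A) = Add(Mul(2, Pow(A, 2)), A) = Add(A, Mul(2, Pow(A, 2))))
Function('j')(w, h) = 1 (Function('j')(w, h) = Mul(Add(h, w), Pow(Add(h, w), -1)) = 1)
F = 1 (F = Pow(1, 4) = 1)
Mul(Mul(2, F), 10) = Mul(Mul(2, 1), 10) = Mul(2, 10) = 20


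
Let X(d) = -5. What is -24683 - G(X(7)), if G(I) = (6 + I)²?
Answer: -24684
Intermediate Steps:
-24683 - G(X(7)) = -24683 - (6 - 5)² = -24683 - 1*1² = -24683 - 1*1 = -24683 - 1 = -24684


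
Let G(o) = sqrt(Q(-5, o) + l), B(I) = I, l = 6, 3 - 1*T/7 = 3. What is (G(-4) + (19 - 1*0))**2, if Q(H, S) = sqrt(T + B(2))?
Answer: (19 + sqrt(6 + sqrt(2)))**2 ≈ 471.88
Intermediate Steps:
T = 0 (T = 21 - 7*3 = 21 - 21 = 0)
Q(H, S) = sqrt(2) (Q(H, S) = sqrt(0 + 2) = sqrt(2))
G(o) = sqrt(6 + sqrt(2)) (G(o) = sqrt(sqrt(2) + 6) = sqrt(6 + sqrt(2)))
(G(-4) + (19 - 1*0))**2 = (sqrt(6 + sqrt(2)) + (19 - 1*0))**2 = (sqrt(6 + sqrt(2)) + (19 + 0))**2 = (sqrt(6 + sqrt(2)) + 19)**2 = (19 + sqrt(6 + sqrt(2)))**2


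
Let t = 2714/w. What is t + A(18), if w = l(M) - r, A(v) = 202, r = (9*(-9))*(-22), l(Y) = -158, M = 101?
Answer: 194583/970 ≈ 200.60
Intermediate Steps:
r = 1782 (r = -81*(-22) = 1782)
w = -1940 (w = -158 - 1*1782 = -158 - 1782 = -1940)
t = -1357/970 (t = 2714/(-1940) = 2714*(-1/1940) = -1357/970 ≈ -1.3990)
t + A(18) = -1357/970 + 202 = 194583/970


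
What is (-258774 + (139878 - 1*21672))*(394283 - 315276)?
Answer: -11105855976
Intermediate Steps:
(-258774 + (139878 - 1*21672))*(394283 - 315276) = (-258774 + (139878 - 21672))*79007 = (-258774 + 118206)*79007 = -140568*79007 = -11105855976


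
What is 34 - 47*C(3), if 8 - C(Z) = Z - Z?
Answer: -342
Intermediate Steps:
C(Z) = 8 (C(Z) = 8 - (Z - Z) = 8 - 1*0 = 8 + 0 = 8)
34 - 47*C(3) = 34 - 47*8 = 34 - 376 = -342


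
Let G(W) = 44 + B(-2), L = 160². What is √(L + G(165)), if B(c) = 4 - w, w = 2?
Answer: √25646 ≈ 160.14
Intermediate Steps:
B(c) = 2 (B(c) = 4 - 1*2 = 4 - 2 = 2)
L = 25600
G(W) = 46 (G(W) = 44 + 2 = 46)
√(L + G(165)) = √(25600 + 46) = √25646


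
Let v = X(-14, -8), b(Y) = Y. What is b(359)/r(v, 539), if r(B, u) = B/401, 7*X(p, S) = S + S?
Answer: -1007713/16 ≈ -62982.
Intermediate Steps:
X(p, S) = 2*S/7 (X(p, S) = (S + S)/7 = (2*S)/7 = 2*S/7)
v = -16/7 (v = (2/7)*(-8) = -16/7 ≈ -2.2857)
r(B, u) = B/401 (r(B, u) = B*(1/401) = B/401)
b(359)/r(v, 539) = 359/(((1/401)*(-16/7))) = 359/(-16/2807) = 359*(-2807/16) = -1007713/16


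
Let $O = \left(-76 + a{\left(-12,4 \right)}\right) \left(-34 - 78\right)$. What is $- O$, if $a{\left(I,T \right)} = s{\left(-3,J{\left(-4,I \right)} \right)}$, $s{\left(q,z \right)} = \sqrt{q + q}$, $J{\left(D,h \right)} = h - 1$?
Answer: $-8512 + 112 i \sqrt{6} \approx -8512.0 + 274.34 i$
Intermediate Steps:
$J{\left(D,h \right)} = -1 + h$ ($J{\left(D,h \right)} = h - 1 = -1 + h$)
$s{\left(q,z \right)} = \sqrt{2} \sqrt{q}$ ($s{\left(q,z \right)} = \sqrt{2 q} = \sqrt{2} \sqrt{q}$)
$a{\left(I,T \right)} = i \sqrt{6}$ ($a{\left(I,T \right)} = \sqrt{2} \sqrt{-3} = \sqrt{2} i \sqrt{3} = i \sqrt{6}$)
$O = 8512 - 112 i \sqrt{6}$ ($O = \left(-76 + i \sqrt{6}\right) \left(-34 - 78\right) = \left(-76 + i \sqrt{6}\right) \left(-112\right) = 8512 - 112 i \sqrt{6} \approx 8512.0 - 274.34 i$)
$- O = - (8512 - 112 i \sqrt{6}) = -8512 + 112 i \sqrt{6}$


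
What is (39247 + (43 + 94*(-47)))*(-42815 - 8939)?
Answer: -1804765488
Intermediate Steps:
(39247 + (43 + 94*(-47)))*(-42815 - 8939) = (39247 + (43 - 4418))*(-51754) = (39247 - 4375)*(-51754) = 34872*(-51754) = -1804765488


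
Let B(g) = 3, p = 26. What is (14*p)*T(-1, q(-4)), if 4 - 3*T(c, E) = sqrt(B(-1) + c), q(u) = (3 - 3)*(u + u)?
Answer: 1456/3 - 364*sqrt(2)/3 ≈ 313.74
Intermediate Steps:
q(u) = 0 (q(u) = 0*(2*u) = 0)
T(c, E) = 4/3 - sqrt(3 + c)/3
(14*p)*T(-1, q(-4)) = (14*26)*(4/3 - sqrt(3 - 1)/3) = 364*(4/3 - sqrt(2)/3) = 1456/3 - 364*sqrt(2)/3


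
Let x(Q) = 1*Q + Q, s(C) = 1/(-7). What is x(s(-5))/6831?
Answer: -2/47817 ≈ -4.1826e-5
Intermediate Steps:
s(C) = -⅐
x(Q) = 2*Q (x(Q) = Q + Q = 2*Q)
x(s(-5))/6831 = (2*(-⅐))/6831 = -2/7*1/6831 = -2/47817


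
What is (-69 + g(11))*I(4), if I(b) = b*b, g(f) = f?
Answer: -928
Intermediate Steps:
I(b) = b²
(-69 + g(11))*I(4) = (-69 + 11)*4² = -58*16 = -928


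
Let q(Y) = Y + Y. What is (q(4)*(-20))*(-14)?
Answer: 2240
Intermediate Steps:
q(Y) = 2*Y
(q(4)*(-20))*(-14) = ((2*4)*(-20))*(-14) = (8*(-20))*(-14) = -160*(-14) = 2240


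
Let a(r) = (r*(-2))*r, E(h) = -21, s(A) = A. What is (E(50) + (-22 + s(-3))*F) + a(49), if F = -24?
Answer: -4223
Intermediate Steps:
a(r) = -2*r² (a(r) = (-2*r)*r = -2*r²)
(E(50) + (-22 + s(-3))*F) + a(49) = (-21 + (-22 - 3)*(-24)) - 2*49² = (-21 - 25*(-24)) - 2*2401 = (-21 + 600) - 4802 = 579 - 4802 = -4223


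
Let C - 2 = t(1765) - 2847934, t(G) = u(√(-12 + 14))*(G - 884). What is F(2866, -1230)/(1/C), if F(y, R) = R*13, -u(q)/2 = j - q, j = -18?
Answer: 45031293840 - 28174380*√2 ≈ 4.4991e+10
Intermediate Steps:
u(q) = 36 + 2*q (u(q) = -2*(-18 - q) = 36 + 2*q)
F(y, R) = 13*R
t(G) = (-884 + G)*(36 + 2*√2) (t(G) = (36 + 2*√(-12 + 14))*(G - 884) = (36 + 2*√2)*(-884 + G) = (-884 + G)*(36 + 2*√2))
C = -2816216 + 1762*√2 (C = 2 + (2*(-884 + 1765)*(18 + √2) - 2847934) = 2 + (2*881*(18 + √2) - 2847934) = 2 + ((31716 + 1762*√2) - 2847934) = 2 + (-2816218 + 1762*√2) = -2816216 + 1762*√2 ≈ -2.8137e+6)
F(2866, -1230)/(1/C) = (13*(-1230))/(1/(-2816216 + 1762*√2)) = -15990*(-2816216 + 1762*√2) = 45031293840 - 28174380*√2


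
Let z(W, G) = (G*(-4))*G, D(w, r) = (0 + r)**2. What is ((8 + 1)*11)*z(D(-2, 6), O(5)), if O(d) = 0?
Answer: 0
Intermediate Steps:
D(w, r) = r**2
z(W, G) = -4*G**2 (z(W, G) = (-4*G)*G = -4*G**2)
((8 + 1)*11)*z(D(-2, 6), O(5)) = ((8 + 1)*11)*(-4*0**2) = (9*11)*(-4*0) = 99*0 = 0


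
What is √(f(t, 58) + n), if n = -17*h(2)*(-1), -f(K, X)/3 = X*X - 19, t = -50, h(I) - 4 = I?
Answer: I*√9933 ≈ 99.664*I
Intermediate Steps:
h(I) = 4 + I
f(K, X) = 57 - 3*X² (f(K, X) = -3*(X*X - 19) = -3*(X² - 19) = -3*(-19 + X²) = 57 - 3*X²)
n = 102 (n = -17*(4 + 2)*(-1) = -17*6*(-1) = -102*(-1) = 102)
√(f(t, 58) + n) = √((57 - 3*58²) + 102) = √((57 - 3*3364) + 102) = √((57 - 10092) + 102) = √(-10035 + 102) = √(-9933) = I*√9933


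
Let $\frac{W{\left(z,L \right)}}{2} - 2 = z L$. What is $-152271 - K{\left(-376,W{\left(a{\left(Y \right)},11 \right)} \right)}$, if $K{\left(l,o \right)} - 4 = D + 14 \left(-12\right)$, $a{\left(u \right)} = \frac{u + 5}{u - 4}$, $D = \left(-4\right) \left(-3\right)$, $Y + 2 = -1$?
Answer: $-152119$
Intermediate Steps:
$Y = -3$ ($Y = -2 - 1 = -3$)
$D = 12$
$a{\left(u \right)} = \frac{5 + u}{-4 + u}$
$W{\left(z,L \right)} = 4 + 2 L z$ ($W{\left(z,L \right)} = 4 + 2 z L = 4 + 2 L z$)
$K{\left(l,o \right)} = -152$ ($K{\left(l,o \right)} = 4 + \left(12 + 14 \left(-12\right)\right) = 4 + \left(12 - 168\right) = 4 - 156 = -152$)
$-152271 - K{\left(-376,W{\left(a{\left(Y \right)},11 \right)} \right)} = -152271 - -152 = -152271 + 152 = -152119$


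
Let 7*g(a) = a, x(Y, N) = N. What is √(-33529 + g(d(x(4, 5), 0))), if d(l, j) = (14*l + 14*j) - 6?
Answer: 87*I*√217/7 ≈ 183.08*I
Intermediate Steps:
d(l, j) = -6 + 14*j + 14*l (d(l, j) = (14*j + 14*l) - 6 = -6 + 14*j + 14*l)
g(a) = a/7
√(-33529 + g(d(x(4, 5), 0))) = √(-33529 + (-6 + 14*0 + 14*5)/7) = √(-33529 + (-6 + 0 + 70)/7) = √(-33529 + (⅐)*64) = √(-33529 + 64/7) = √(-234639/7) = 87*I*√217/7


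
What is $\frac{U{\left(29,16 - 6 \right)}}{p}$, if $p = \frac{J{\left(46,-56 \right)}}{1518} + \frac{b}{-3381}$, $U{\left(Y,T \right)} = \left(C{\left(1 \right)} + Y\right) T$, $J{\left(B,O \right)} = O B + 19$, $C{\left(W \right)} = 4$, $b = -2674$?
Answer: $- \frac{77924}{211} \approx -369.31$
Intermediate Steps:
$J{\left(B,O \right)} = 19 + B O$ ($J{\left(B,O \right)} = B O + 19 = 19 + B O$)
$U{\left(Y,T \right)} = T \left(4 + Y\right)$ ($U{\left(Y,T \right)} = \left(4 + Y\right) T = T \left(4 + Y\right)$)
$p = - \frac{3165}{3542}$ ($p = \frac{19 + 46 \left(-56\right)}{1518} - \frac{2674}{-3381} = \left(19 - 2576\right) \frac{1}{1518} - - \frac{382}{483} = \left(-2557\right) \frac{1}{1518} + \frac{382}{483} = - \frac{2557}{1518} + \frac{382}{483} = - \frac{3165}{3542} \approx -0.89356$)
$\frac{U{\left(29,16 - 6 \right)}}{p} = \frac{\left(16 - 6\right) \left(4 + 29\right)}{- \frac{3165}{3542}} = 10 \cdot 33 \left(- \frac{3542}{3165}\right) = 330 \left(- \frac{3542}{3165}\right) = - \frac{77924}{211}$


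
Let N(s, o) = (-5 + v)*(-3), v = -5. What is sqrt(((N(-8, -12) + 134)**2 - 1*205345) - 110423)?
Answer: 2*I*sqrt(72218) ≈ 537.47*I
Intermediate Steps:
N(s, o) = 30 (N(s, o) = (-5 - 5)*(-3) = -10*(-3) = 30)
sqrt(((N(-8, -12) + 134)**2 - 1*205345) - 110423) = sqrt(((30 + 134)**2 - 1*205345) - 110423) = sqrt((164**2 - 205345) - 110423) = sqrt((26896 - 205345) - 110423) = sqrt(-178449 - 110423) = sqrt(-288872) = 2*I*sqrt(72218)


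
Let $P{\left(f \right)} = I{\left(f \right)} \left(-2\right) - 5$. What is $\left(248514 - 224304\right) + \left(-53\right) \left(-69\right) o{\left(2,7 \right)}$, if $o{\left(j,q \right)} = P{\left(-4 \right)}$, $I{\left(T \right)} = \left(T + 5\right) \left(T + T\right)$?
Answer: $64437$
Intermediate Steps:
$I{\left(T \right)} = 2 T \left(5 + T\right)$ ($I{\left(T \right)} = \left(5 + T\right) 2 T = 2 T \left(5 + T\right)$)
$P{\left(f \right)} = -5 - 4 f \left(5 + f\right)$ ($P{\left(f \right)} = 2 f \left(5 + f\right) \left(-2\right) - 5 = - 4 f \left(5 + f\right) - 5 = -5 - 4 f \left(5 + f\right)$)
$o{\left(j,q \right)} = 11$ ($o{\left(j,q \right)} = -5 - - 16 \left(5 - 4\right) = -5 - \left(-16\right) 1 = -5 + 16 = 11$)
$\left(248514 - 224304\right) + \left(-53\right) \left(-69\right) o{\left(2,7 \right)} = \left(248514 - 224304\right) + \left(-53\right) \left(-69\right) 11 = 24210 + 3657 \cdot 11 = 24210 + 40227 = 64437$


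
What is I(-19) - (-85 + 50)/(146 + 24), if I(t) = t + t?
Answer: -1285/34 ≈ -37.794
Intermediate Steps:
I(t) = 2*t
I(-19) - (-85 + 50)/(146 + 24) = 2*(-19) - (-85 + 50)/(146 + 24) = -38 - (-35)/170 = -38 - 1*(-7/34) = -38 + 7/34 = -1285/34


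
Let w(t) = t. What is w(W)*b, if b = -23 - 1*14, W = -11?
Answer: 407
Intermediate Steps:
b = -37 (b = -23 - 14 = -37)
w(W)*b = -11*(-37) = 407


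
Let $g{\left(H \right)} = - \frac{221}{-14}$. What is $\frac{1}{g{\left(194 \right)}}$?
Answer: $\frac{14}{221} \approx 0.063348$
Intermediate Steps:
$g{\left(H \right)} = \frac{221}{14}$ ($g{\left(H \right)} = \left(-221\right) \left(- \frac{1}{14}\right) = \frac{221}{14}$)
$\frac{1}{g{\left(194 \right)}} = \frac{1}{\frac{221}{14}} = \frac{14}{221}$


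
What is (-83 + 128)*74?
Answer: 3330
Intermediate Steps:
(-83 + 128)*74 = 45*74 = 3330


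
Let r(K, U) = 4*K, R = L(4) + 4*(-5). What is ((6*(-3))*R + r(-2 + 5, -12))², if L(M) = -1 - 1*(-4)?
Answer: 101124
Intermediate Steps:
L(M) = 3 (L(M) = -1 + 4 = 3)
R = -17 (R = 3 + 4*(-5) = 3 - 20 = -17)
((6*(-3))*R + r(-2 + 5, -12))² = ((6*(-3))*(-17) + 4*(-2 + 5))² = (-18*(-17) + 4*3)² = (306 + 12)² = 318² = 101124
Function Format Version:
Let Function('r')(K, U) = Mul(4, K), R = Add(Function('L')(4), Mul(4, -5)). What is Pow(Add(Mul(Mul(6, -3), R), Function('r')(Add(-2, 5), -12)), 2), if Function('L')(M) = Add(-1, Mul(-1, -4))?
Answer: 101124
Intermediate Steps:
Function('L')(M) = 3 (Function('L')(M) = Add(-1, 4) = 3)
R = -17 (R = Add(3, Mul(4, -5)) = Add(3, -20) = -17)
Pow(Add(Mul(Mul(6, -3), R), Function('r')(Add(-2, 5), -12)), 2) = Pow(Add(Mul(Mul(6, -3), -17), Mul(4, Add(-2, 5))), 2) = Pow(Add(Mul(-18, -17), Mul(4, 3)), 2) = Pow(Add(306, 12), 2) = Pow(318, 2) = 101124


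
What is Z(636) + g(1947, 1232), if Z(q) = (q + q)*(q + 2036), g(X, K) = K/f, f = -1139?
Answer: 3871213744/1139 ≈ 3.3988e+6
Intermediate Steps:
g(X, K) = -K/1139 (g(X, K) = K/(-1139) = K*(-1/1139) = -K/1139)
Z(q) = 2*q*(2036 + q) (Z(q) = (2*q)*(2036 + q) = 2*q*(2036 + q))
Z(636) + g(1947, 1232) = 2*636*(2036 + 636) - 1/1139*1232 = 2*636*2672 - 1232/1139 = 3398784 - 1232/1139 = 3871213744/1139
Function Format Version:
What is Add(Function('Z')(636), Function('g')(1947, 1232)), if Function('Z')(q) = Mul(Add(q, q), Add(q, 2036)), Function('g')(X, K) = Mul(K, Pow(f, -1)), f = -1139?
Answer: Rational(3871213744, 1139) ≈ 3.3988e+6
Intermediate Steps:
Function('g')(X, K) = Mul(Rational(-1, 1139), K) (Function('g')(X, K) = Mul(K, Pow(-1139, -1)) = Mul(K, Rational(-1, 1139)) = Mul(Rational(-1, 1139), K))
Function('Z')(q) = Mul(2, q, Add(2036, q)) (Function('Z')(q) = Mul(Mul(2, q), Add(2036, q)) = Mul(2, q, Add(2036, q)))
Add(Function('Z')(636), Function('g')(1947, 1232)) = Add(Mul(2, 636, Add(2036, 636)), Mul(Rational(-1, 1139), 1232)) = Add(Mul(2, 636, 2672), Rational(-1232, 1139)) = Add(3398784, Rational(-1232, 1139)) = Rational(3871213744, 1139)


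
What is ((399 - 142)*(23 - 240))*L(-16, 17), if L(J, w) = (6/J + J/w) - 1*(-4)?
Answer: -20355685/136 ≈ -1.4967e+5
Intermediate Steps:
L(J, w) = 4 + 6/J + J/w (L(J, w) = (6/J + J/w) + 4 = 4 + 6/J + J/w)
((399 - 142)*(23 - 240))*L(-16, 17) = ((399 - 142)*(23 - 240))*(4 + 6/(-16) - 16/17) = (257*(-217))*(4 + 6*(-1/16) - 16*1/17) = -55769*(4 - 3/8 - 16/17) = -55769*365/136 = -20355685/136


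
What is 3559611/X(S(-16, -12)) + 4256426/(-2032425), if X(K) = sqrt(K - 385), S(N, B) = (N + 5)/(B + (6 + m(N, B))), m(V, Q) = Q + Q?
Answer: -4256426/2032425 - 323601*I*sqrt(346170)/1049 ≈ -2.0943 - 1.815e+5*I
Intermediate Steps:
m(V, Q) = 2*Q
S(N, B) = (5 + N)/(6 + 3*B) (S(N, B) = (N + 5)/(B + (6 + 2*B)) = (5 + N)/(6 + 3*B))
X(K) = sqrt(-385 + K)
3559611/X(S(-16, -12)) + 4256426/(-2032425) = 3559611/(sqrt(-385 + (5 - 16)/(3*(2 - 12)))) + 4256426/(-2032425) = 3559611/(sqrt(-385 + (1/3)*(-11)/(-10))) + 4256426*(-1/2032425) = 3559611/(sqrt(-385 + (1/3)*(-1/10)*(-11))) - 4256426/2032425 = 3559611/(sqrt(-385 + 11/30)) - 4256426/2032425 = 3559611/(sqrt(-11539/30)) - 4256426/2032425 = 3559611/((I*sqrt(346170)/30)) - 4256426/2032425 = 3559611*(-I*sqrt(346170)/11539) - 4256426/2032425 = -323601*I*sqrt(346170)/1049 - 4256426/2032425 = -4256426/2032425 - 323601*I*sqrt(346170)/1049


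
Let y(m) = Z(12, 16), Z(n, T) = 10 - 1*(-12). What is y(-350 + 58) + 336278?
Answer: 336300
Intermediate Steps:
Z(n, T) = 22 (Z(n, T) = 10 + 12 = 22)
y(m) = 22
y(-350 + 58) + 336278 = 22 + 336278 = 336300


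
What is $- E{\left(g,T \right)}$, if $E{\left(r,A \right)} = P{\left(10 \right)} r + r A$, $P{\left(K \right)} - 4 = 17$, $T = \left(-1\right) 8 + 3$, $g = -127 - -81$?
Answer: $736$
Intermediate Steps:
$g = -46$ ($g = -127 + 81 = -46$)
$T = -5$ ($T = -8 + 3 = -5$)
$P{\left(K \right)} = 21$ ($P{\left(K \right)} = 4 + 17 = 21$)
$E{\left(r,A \right)} = 21 r + A r$ ($E{\left(r,A \right)} = 21 r + r A = 21 r + A r$)
$- E{\left(g,T \right)} = - \left(-46\right) \left(21 - 5\right) = - \left(-46\right) 16 = \left(-1\right) \left(-736\right) = 736$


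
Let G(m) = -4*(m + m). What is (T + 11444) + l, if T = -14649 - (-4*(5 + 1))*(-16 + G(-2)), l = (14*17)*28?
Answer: 3459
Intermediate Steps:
G(m) = -8*m
l = 6664 (l = 238*28 = 6664)
T = -14649 (T = -14649 - (-4*(5 + 1))*(-16 - 8*(-2)) = -14649 - (-4*6)*(-16 + 16) = -14649 - (-24)*0 = -14649 - 1*0 = -14649 + 0 = -14649)
(T + 11444) + l = (-14649 + 11444) + 6664 = -3205 + 6664 = 3459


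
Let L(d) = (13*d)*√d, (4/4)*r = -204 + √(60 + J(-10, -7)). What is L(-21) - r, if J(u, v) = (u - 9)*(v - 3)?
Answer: 204 - 5*√10 - 273*I*√21 ≈ 188.19 - 1251.0*I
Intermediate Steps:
J(u, v) = (-9 + u)*(-3 + v)
r = -204 + 5*√10 (r = -204 + √(60 + (27 - 9*(-7) - 3*(-10) - 10*(-7))) = -204 + √(60 + (27 + 63 + 30 + 70)) = -204 + √(60 + 190) = -204 + √250 = -204 + 5*√10 ≈ -188.19)
L(d) = 13*d^(3/2)
L(-21) - r = 13*(-21)^(3/2) - (-204 + 5*√10) = 13*(-21*I*√21) + (204 - 5*√10) = -273*I*√21 + (204 - 5*√10) = 204 - 5*√10 - 273*I*√21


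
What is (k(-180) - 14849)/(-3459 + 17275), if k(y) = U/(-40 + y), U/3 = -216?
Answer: -816533/759880 ≈ -1.0746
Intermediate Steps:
U = -648 (U = 3*(-216) = -648)
k(y) = -648/(-40 + y)
(k(-180) - 14849)/(-3459 + 17275) = (-648/(-40 - 180) - 14849)/(-3459 + 17275) = (-648/(-220) - 14849)/13816 = (-648*(-1/220) - 14849)*(1/13816) = (162/55 - 14849)*(1/13816) = -816533/55*1/13816 = -816533/759880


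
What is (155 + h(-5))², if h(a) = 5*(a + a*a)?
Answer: 65025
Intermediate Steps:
h(a) = 5*a + 5*a² (h(a) = 5*(a + a²) = 5*a + 5*a²)
(155 + h(-5))² = (155 + 5*(-5)*(1 - 5))² = (155 + 5*(-5)*(-4))² = (155 + 100)² = 255² = 65025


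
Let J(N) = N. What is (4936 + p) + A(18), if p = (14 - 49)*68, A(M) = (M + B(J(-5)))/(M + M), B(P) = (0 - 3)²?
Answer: 10227/4 ≈ 2556.8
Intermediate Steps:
B(P) = 9 (B(P) = (-3)² = 9)
A(M) = (9 + M)/(2*M) (A(M) = (M + 9)/(M + M) = (9 + M)/((2*M)) = (9 + M)*(1/(2*M)) = (9 + M)/(2*M))
p = -2380 (p = -35*68 = -2380)
(4936 + p) + A(18) = (4936 - 2380) + (½)*(9 + 18)/18 = 2556 + (½)*(1/18)*27 = 2556 + ¾ = 10227/4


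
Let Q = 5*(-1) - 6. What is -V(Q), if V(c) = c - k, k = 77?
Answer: 88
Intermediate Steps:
Q = -11 (Q = -5 - 6 = -11)
V(c) = -77 + c (V(c) = c - 1*77 = c - 77 = -77 + c)
-V(Q) = -(-77 - 11) = -1*(-88) = 88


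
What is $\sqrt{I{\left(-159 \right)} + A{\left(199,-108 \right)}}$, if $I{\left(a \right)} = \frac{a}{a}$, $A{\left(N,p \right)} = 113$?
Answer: $\sqrt{114} \approx 10.677$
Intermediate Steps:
$I{\left(a \right)} = 1$
$\sqrt{I{\left(-159 \right)} + A{\left(199,-108 \right)}} = \sqrt{1 + 113} = \sqrt{114}$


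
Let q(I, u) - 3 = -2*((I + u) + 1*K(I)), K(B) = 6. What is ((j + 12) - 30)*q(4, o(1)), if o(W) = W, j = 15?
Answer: 57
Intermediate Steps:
q(I, u) = -9 - 2*I - 2*u (q(I, u) = 3 - 2*((I + u) + 1*6) = 3 - 2*((I + u) + 6) = 3 - 2*(6 + I + u) = 3 + (-12 - 2*I - 2*u) = -9 - 2*I - 2*u)
((j + 12) - 30)*q(4, o(1)) = ((15 + 12) - 30)*(-9 - 2*4 - 2*1) = (27 - 30)*(-9 - 8 - 2) = -3*(-19) = 57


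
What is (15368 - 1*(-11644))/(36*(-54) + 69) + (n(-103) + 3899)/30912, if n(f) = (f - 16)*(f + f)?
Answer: -12408263/920000 ≈ -13.487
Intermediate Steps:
n(f) = 2*f*(-16 + f) (n(f) = (-16 + f)*(2*f) = 2*f*(-16 + f))
(15368 - 1*(-11644))/(36*(-54) + 69) + (n(-103) + 3899)/30912 = (15368 - 1*(-11644))/(36*(-54) + 69) + (2*(-103)*(-16 - 103) + 3899)/30912 = (15368 + 11644)/(-1944 + 69) + (2*(-103)*(-119) + 3899)*(1/30912) = 27012/(-1875) + (24514 + 3899)*(1/30912) = 27012*(-1/1875) + 28413*(1/30912) = -9004/625 + 1353/1472 = -12408263/920000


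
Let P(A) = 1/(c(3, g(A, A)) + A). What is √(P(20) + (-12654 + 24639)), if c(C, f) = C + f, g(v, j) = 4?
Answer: 14*√4953/9 ≈ 109.48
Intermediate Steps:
P(A) = 1/(7 + A) (P(A) = 1/((3 + 4) + A) = 1/(7 + A))
√(P(20) + (-12654 + 24639)) = √(1/(7 + 20) + (-12654 + 24639)) = √(1/27 + 11985) = √(323596/27) = 14*√4953/9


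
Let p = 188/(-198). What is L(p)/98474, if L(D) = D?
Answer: -47/4874463 ≈ -9.6421e-6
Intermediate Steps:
p = -94/99 (p = 188*(-1/198) = -94/99 ≈ -0.94950)
L(p)/98474 = -94/99/98474 = -94/99*1/98474 = -47/4874463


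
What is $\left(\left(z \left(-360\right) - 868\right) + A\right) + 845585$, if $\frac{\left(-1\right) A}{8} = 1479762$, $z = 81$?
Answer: $-11022539$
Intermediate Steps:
$A = -11838096$ ($A = \left(-8\right) 1479762 = -11838096$)
$\left(\left(z \left(-360\right) - 868\right) + A\right) + 845585 = \left(\left(81 \left(-360\right) - 868\right) - 11838096\right) + 845585 = \left(\left(-29160 - 868\right) - 11838096\right) + 845585 = \left(-30028 - 11838096\right) + 845585 = -11868124 + 845585 = -11022539$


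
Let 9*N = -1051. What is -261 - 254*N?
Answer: 264605/9 ≈ 29401.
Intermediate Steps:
N = -1051/9 (N = (1/9)*(-1051) = -1051/9 ≈ -116.78)
-261 - 254*N = -261 - 254*(-1051/9) = -261 + 266954/9 = 264605/9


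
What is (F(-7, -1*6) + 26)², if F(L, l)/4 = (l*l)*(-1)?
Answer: 13924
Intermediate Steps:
F(L, l) = -4*l² (F(L, l) = 4*((l*l)*(-1)) = 4*(l²*(-1)) = 4*(-l²) = -4*l²)
(F(-7, -1*6) + 26)² = (-4*(-1*6)² + 26)² = (-4*(-6)² + 26)² = (-4*36 + 26)² = (-144 + 26)² = (-118)² = 13924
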